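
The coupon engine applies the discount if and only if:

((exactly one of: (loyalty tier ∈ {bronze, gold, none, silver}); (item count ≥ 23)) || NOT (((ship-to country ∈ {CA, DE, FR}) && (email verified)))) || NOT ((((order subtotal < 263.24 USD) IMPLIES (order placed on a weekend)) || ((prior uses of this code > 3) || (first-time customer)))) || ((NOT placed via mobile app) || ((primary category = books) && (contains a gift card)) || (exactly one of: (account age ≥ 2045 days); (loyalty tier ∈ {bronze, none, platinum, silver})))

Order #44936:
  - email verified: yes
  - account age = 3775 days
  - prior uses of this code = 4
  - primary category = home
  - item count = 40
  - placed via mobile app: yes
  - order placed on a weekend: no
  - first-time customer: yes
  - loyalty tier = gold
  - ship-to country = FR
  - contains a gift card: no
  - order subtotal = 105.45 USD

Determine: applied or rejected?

Atomic conditions:
  loyalty tier ∈ {bronze, gold, none, silver}: gold is in the set → true
  item count ≥ 23: 40 ≥ 23 is true
  ship-to country ∈ {CA, DE, FR}: FR is in the set → true
  email verified: yes → true
  order subtotal < 263.24 USD: 105.45 < 263.24 is true
  order placed on a weekend: no → false
  prior uses of this code > 3: 4 > 3 is true
  first-time customer: yes → true
  NOT placed via mobile app: yes → false
  primary category = books: home == books is false
  contains a gift card: no → false
  account age ≥ 2045 days: 3775 ≥ 2045 is true
  loyalty tier ∈ {bronze, none, platinum, silver}: gold is not in the set → false
Combine:
[1.1] exactly-one(true, true) = false
[1.2.1] true AND true = true
[1.2] NOT true = false
[1] false OR false = false
[2.1.1] true → false = false
[2.1.2] true OR true = true
[2.1] false OR true = true
[2] NOT true = false
[3.2] false AND false = false
[3.3] exactly-one(true, false) = true
[3] false OR false OR true = true
[root] false OR false OR true = true
Overall: true → applied

Applied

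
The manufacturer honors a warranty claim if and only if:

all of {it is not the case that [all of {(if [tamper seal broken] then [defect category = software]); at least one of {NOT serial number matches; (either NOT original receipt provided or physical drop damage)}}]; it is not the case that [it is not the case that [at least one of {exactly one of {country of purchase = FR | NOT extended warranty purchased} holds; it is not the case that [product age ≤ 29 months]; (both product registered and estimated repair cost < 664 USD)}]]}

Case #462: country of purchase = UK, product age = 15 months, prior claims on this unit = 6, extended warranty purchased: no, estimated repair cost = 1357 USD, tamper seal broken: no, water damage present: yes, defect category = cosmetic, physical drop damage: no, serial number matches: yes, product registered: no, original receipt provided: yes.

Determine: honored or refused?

Honored

Atomic conditions:
  tamper seal broken: no → false
  defect category = software: cosmetic == software is false
  NOT serial number matches: yes → false
  NOT original receipt provided: yes → false
  physical drop damage: no → false
  country of purchase = FR: UK == FR is false
  NOT extended warranty purchased: no → true
  product age ≤ 29 months: 15 ≤ 29 is true
  product registered: no → false
  estimated repair cost < 664 USD: 1357 < 664 is false
Combine:
[1.1.1] false → false (antecedent false ⇒ implication holds) = true
[1.1.2.2] false OR false = false
[1.1.2] false OR false = false
[1.1] true AND false = false
[1] NOT false = true
[2.1.1.1] exactly-one(false, true) = true
[2.1.1.2] NOT true = false
[2.1.1.3] false AND false = false
[2.1.1] true OR false OR false = true
[2.1] NOT true = false
[2] NOT false = true
[root] true AND true = true
Overall: true → honored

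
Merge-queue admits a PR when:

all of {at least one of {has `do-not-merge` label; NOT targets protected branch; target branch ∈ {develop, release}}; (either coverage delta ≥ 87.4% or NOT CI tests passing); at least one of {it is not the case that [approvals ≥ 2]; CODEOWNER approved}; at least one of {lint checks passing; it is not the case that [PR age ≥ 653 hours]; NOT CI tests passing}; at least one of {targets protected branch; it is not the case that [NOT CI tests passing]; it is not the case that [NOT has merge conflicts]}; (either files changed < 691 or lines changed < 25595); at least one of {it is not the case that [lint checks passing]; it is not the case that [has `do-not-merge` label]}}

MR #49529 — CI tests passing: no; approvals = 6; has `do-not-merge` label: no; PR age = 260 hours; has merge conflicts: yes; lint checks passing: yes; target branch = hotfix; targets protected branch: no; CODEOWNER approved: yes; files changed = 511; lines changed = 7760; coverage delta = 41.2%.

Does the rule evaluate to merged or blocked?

Atomic conditions:
  has `do-not-merge` label: no → false
  NOT targets protected branch: no → true
  target branch ∈ {develop, release}: hotfix is not in the set → false
  coverage delta ≥ 87.4%: 41.2 ≥ 87.4 is false
  NOT CI tests passing: no → true
  approvals ≥ 2: 6 ≥ 2 is true
  CODEOWNER approved: yes → true
  lint checks passing: yes → true
  PR age ≥ 653 hours: 260 ≥ 653 is false
  targets protected branch: no → false
  NOT has merge conflicts: yes → false
  files changed < 691: 511 < 691 is true
  lines changed < 25595: 7760 < 25595 is true
Combine:
[1] false OR true OR false = true
[2] false OR true = true
[3.1] NOT true = false
[3] false OR true = true
[4.2] NOT false = true
[4] true OR true OR true = true
[5.2] NOT true = false
[5.3] NOT false = true
[5] false OR false OR true = true
[6] true OR true = true
[7.1] NOT true = false
[7.2] NOT false = true
[7] false OR true = true
[root] true AND true AND true AND true AND true AND true AND true = true
Overall: true → merged

Merged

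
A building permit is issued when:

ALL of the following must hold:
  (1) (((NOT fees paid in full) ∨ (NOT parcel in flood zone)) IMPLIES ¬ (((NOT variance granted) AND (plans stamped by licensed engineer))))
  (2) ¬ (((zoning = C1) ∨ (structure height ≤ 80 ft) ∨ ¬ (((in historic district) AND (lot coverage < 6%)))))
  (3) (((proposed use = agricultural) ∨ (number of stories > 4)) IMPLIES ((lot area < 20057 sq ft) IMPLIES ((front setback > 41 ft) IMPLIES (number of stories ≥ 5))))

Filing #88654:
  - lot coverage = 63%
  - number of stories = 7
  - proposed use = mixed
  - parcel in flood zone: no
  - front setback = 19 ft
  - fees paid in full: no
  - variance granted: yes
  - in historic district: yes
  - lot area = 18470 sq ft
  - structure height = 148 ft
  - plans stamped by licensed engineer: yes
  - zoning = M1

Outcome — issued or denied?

Atomic conditions:
  NOT fees paid in full: no → true
  NOT parcel in flood zone: no → true
  NOT variance granted: yes → false
  plans stamped by licensed engineer: yes → true
  zoning = C1: M1 == C1 is false
  structure height ≤ 80 ft: 148 ≤ 80 is false
  in historic district: yes → true
  lot coverage < 6%: 63 < 6 is false
  proposed use = agricultural: mixed == agricultural is false
  number of stories > 4: 7 > 4 is true
  lot area < 20057 sq ft: 18470 < 20057 is true
  front setback > 41 ft: 19 > 41 is false
  number of stories ≥ 5: 7 ≥ 5 is true
Combine:
[1.1] true OR true = true
[1.2.1] false AND true = false
[1.2] NOT false = true
[1] true → true = true
[2.1.3.1] true AND false = false
[2.1.3] NOT false = true
[2.1] false OR false OR true = true
[2] NOT true = false
[3.1] false OR true = true
[3.2.2] false → true (antecedent false ⇒ implication holds) = true
[3.2] true → true = true
[3] true → true = true
[root] true AND false AND true = false
Overall: false → denied

Denied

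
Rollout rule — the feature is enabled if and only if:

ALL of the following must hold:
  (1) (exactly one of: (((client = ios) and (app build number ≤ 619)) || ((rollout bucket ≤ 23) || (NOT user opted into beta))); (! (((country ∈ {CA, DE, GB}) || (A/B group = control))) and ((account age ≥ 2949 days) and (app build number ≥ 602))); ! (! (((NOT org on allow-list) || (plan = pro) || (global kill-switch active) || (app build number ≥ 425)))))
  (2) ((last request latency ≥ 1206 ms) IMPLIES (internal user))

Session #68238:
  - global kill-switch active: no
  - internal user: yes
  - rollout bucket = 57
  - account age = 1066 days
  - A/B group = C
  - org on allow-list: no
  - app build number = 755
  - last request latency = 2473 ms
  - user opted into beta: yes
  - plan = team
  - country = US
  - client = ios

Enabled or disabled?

Enabled

Atomic conditions:
  client = ios: ios == ios is true
  app build number ≤ 619: 755 ≤ 619 is false
  rollout bucket ≤ 23: 57 ≤ 23 is false
  NOT user opted into beta: yes → false
  country ∈ {CA, DE, GB}: US is not in the set → false
  A/B group = control: C == control is false
  account age ≥ 2949 days: 1066 ≥ 2949 is false
  app build number ≥ 602: 755 ≥ 602 is true
  NOT org on allow-list: no → true
  plan = pro: team == pro is false
  global kill-switch active: no → false
  app build number ≥ 425: 755 ≥ 425 is true
  last request latency ≥ 1206 ms: 2473 ≥ 1206 is true
  internal user: yes → true
Combine:
[1.1.1] true AND false = false
[1.1.2] false OR false = false
[1.1] false OR false = false
[1.2.1.1] false OR false = false
[1.2.1] NOT false = true
[1.2.2] false AND true = false
[1.2] true AND false = false
[1.3.1.1] true OR false OR false OR true = true
[1.3.1] NOT true = false
[1.3] NOT false = true
[1] exactly-one(false, false, true) = true
[2] true → true = true
[root] true AND true = true
Overall: true → enabled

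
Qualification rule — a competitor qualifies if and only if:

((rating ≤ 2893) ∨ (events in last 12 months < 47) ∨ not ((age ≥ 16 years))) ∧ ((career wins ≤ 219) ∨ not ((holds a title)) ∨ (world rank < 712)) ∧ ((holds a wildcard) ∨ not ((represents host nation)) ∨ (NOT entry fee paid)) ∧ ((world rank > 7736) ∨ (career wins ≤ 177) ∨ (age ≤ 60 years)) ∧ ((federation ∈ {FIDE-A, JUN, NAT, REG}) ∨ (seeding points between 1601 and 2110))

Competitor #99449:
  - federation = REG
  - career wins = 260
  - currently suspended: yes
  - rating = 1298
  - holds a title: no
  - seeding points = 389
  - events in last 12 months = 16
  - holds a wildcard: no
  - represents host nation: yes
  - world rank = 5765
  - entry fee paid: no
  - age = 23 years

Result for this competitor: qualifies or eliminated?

Qualifies

Atomic conditions:
  rating ≤ 2893: 1298 ≤ 2893 is true
  events in last 12 months < 47: 16 < 47 is true
  age ≥ 16 years: 23 ≥ 16 is true
  career wins ≤ 219: 260 ≤ 219 is false
  holds a title: no → false
  world rank < 712: 5765 < 712 is false
  holds a wildcard: no → false
  represents host nation: yes → true
  NOT entry fee paid: no → true
  world rank > 7736: 5765 > 7736 is false
  career wins ≤ 177: 260 ≤ 177 is false
  age ≤ 60 years: 23 ≤ 60 is true
  federation ∈ {FIDE-A, JUN, NAT, REG}: REG is in the set → true
  seeding points between 1601 and 2110: 389 in [1601, 2110] is false
Combine:
[1.3] NOT true = false
[1] true OR true OR false = true
[2.2] NOT false = true
[2] false OR true OR false = true
[3.2] NOT true = false
[3] false OR false OR true = true
[4] false OR false OR true = true
[5] true OR false = true
[root] true AND true AND true AND true AND true = true
Overall: true → qualifies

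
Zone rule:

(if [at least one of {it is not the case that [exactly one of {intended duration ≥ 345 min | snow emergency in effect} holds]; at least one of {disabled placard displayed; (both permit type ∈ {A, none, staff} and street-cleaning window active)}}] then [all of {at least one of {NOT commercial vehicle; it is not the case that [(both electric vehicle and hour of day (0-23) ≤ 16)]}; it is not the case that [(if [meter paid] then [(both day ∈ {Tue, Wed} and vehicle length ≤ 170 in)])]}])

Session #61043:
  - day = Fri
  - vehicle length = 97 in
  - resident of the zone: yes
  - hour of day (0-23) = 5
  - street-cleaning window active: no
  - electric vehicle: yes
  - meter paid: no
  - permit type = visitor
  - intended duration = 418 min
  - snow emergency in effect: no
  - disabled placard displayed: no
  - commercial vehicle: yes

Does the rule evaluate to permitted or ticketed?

Atomic conditions:
  intended duration ≥ 345 min: 418 ≥ 345 is true
  snow emergency in effect: no → false
  disabled placard displayed: no → false
  permit type ∈ {A, none, staff}: visitor is not in the set → false
  street-cleaning window active: no → false
  NOT commercial vehicle: yes → false
  electric vehicle: yes → true
  hour of day (0-23) ≤ 16: 5 ≤ 16 is true
  meter paid: no → false
  day ∈ {Tue, Wed}: Fri is not in the set → false
  vehicle length ≤ 170 in: 97 ≤ 170 is true
Combine:
[1.1.1] exactly-one(true, false) = true
[1.1] NOT true = false
[1.2.2] false AND false = false
[1.2] false OR false = false
[1] false OR false = false
[2.1.2.1] true AND true = true
[2.1.2] NOT true = false
[2.1] false OR false = false
[2.2.1.2] false AND true = false
[2.2.1] false → false (antecedent false ⇒ implication holds) = true
[2.2] NOT true = false
[2] false AND false = false
[root] false → false (antecedent false ⇒ implication holds) = true
Overall: true → permitted

Permitted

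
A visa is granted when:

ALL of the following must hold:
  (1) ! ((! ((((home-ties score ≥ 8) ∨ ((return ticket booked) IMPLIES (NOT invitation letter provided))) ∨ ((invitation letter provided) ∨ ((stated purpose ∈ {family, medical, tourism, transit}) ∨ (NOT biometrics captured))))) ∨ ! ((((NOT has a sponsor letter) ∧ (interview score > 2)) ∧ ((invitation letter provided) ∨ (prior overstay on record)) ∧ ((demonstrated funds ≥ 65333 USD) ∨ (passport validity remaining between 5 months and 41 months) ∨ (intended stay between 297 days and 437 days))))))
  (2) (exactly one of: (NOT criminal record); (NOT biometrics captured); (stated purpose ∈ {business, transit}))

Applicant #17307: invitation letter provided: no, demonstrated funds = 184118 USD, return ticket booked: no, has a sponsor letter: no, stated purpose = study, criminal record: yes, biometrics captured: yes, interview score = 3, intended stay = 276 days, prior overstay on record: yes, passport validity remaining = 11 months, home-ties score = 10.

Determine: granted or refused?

Refused

Atomic conditions:
  home-ties score ≥ 8: 10 ≥ 8 is true
  return ticket booked: no → false
  NOT invitation letter provided: no → true
  invitation letter provided: no → false
  stated purpose ∈ {family, medical, tourism, transit}: study is not in the set → false
  NOT biometrics captured: yes → false
  NOT has a sponsor letter: no → true
  interview score > 2: 3 > 2 is true
  prior overstay on record: yes → true
  demonstrated funds ≥ 65333 USD: 184118 ≥ 65333 is true
  passport validity remaining between 5 months and 41 months: 11 in [5, 41] is true
  intended stay between 297 days and 437 days: 276 in [297, 437] is false
  NOT criminal record: yes → false
  stated purpose ∈ {business, transit}: study is not in the set → false
Combine:
[1.1.1.1.1.2] false → true (antecedent false ⇒ implication holds) = true
[1.1.1.1.1] true OR true = true
[1.1.1.1.2.2] false OR false = false
[1.1.1.1.2] false OR false = false
[1.1.1.1] true OR false = true
[1.1.1] NOT true = false
[1.1.2.1.1] true AND true = true
[1.1.2.1.2] false OR true = true
[1.1.2.1.3] true OR true OR false = true
[1.1.2.1] true AND true AND true = true
[1.1.2] NOT true = false
[1.1] false OR false = false
[1] NOT false = true
[2] exactly-one(false, false, false) = false
[root] true AND false = false
Overall: false → refused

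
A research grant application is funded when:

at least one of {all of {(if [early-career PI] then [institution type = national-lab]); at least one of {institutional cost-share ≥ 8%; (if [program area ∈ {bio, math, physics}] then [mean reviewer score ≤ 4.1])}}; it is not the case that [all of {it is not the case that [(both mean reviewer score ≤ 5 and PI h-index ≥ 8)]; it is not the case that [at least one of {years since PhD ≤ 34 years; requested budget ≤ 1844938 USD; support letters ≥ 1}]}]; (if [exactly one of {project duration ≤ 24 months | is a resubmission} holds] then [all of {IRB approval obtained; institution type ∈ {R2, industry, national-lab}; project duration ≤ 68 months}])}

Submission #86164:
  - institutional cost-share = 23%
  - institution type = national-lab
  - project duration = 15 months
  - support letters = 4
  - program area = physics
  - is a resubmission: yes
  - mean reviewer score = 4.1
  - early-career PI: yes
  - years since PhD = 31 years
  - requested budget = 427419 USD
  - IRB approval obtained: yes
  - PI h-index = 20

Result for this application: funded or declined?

Funded

Atomic conditions:
  early-career PI: yes → true
  institution type = national-lab: national-lab == national-lab is true
  institutional cost-share ≥ 8%: 23 ≥ 8 is true
  program area ∈ {bio, math, physics}: physics is in the set → true
  mean reviewer score ≤ 4.1: 4.1 ≤ 4.1 is true
  mean reviewer score ≤ 5: 4.1 ≤ 5 is true
  PI h-index ≥ 8: 20 ≥ 8 is true
  years since PhD ≤ 34 years: 31 ≤ 34 is true
  requested budget ≤ 1844938 USD: 427419 ≤ 1844938 is true
  support letters ≥ 1: 4 ≥ 1 is true
  project duration ≤ 24 months: 15 ≤ 24 is true
  is a resubmission: yes → true
  IRB approval obtained: yes → true
  institution type ∈ {R2, industry, national-lab}: national-lab is in the set → true
  project duration ≤ 68 months: 15 ≤ 68 is true
Combine:
[1.1] true → true = true
[1.2.2] true → true = true
[1.2] true OR true = true
[1] true AND true = true
[2.1.1.1] true AND true = true
[2.1.1] NOT true = false
[2.1.2.1] true OR true OR true = true
[2.1.2] NOT true = false
[2.1] false AND false = false
[2] NOT false = true
[3.1] exactly-one(true, true) = false
[3.2] true AND true AND true = true
[3] false → true (antecedent false ⇒ implication holds) = true
[root] true OR true OR true = true
Overall: true → funded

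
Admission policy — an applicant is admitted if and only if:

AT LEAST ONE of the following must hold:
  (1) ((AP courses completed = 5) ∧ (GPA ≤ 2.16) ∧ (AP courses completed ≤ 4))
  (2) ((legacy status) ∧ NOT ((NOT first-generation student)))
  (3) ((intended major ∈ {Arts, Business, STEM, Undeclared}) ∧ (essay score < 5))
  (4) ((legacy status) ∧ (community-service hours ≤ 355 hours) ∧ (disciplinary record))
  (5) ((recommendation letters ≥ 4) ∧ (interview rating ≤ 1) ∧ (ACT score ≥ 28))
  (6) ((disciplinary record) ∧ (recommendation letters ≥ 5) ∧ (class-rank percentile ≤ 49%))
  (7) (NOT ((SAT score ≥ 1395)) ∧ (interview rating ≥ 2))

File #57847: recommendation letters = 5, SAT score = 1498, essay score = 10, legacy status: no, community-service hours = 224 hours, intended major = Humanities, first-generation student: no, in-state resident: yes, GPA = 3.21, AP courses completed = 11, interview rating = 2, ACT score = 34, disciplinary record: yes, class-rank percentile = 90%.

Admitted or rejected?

Atomic conditions:
  AP courses completed = 5: 11 == 5 is false
  GPA ≤ 2.16: 3.21 ≤ 2.16 is false
  AP courses completed ≤ 4: 11 ≤ 4 is false
  legacy status: no → false
  NOT first-generation student: no → true
  intended major ∈ {Arts, Business, STEM, Undeclared}: Humanities is not in the set → false
  essay score < 5: 10 < 5 is false
  community-service hours ≤ 355 hours: 224 ≤ 355 is true
  disciplinary record: yes → true
  recommendation letters ≥ 4: 5 ≥ 4 is true
  interview rating ≤ 1: 2 ≤ 1 is false
  ACT score ≥ 28: 34 ≥ 28 is true
  recommendation letters ≥ 5: 5 ≥ 5 is true
  class-rank percentile ≤ 49%: 90 ≤ 49 is false
  SAT score ≥ 1395: 1498 ≥ 1395 is true
  interview rating ≥ 2: 2 ≥ 2 is true
Combine:
[1] false AND false AND false = false
[2.2] NOT true = false
[2] false AND false = false
[3] false AND false = false
[4] false AND true AND true = false
[5] true AND false AND true = false
[6] true AND true AND false = false
[7.1] NOT true = false
[7] false AND true = false
[root] false OR false OR false OR false OR false OR false OR false = false
Overall: false → rejected

Rejected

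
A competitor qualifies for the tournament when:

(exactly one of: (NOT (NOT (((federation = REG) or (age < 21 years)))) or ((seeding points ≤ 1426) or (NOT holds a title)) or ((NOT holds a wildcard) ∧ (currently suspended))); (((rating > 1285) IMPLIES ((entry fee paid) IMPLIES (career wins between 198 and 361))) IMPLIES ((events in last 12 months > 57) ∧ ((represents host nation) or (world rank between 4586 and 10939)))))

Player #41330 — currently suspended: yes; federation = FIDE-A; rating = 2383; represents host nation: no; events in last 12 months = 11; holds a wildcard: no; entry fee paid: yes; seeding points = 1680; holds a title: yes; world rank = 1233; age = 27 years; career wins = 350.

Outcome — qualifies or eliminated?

Atomic conditions:
  federation = REG: FIDE-A == REG is false
  age < 21 years: 27 < 21 is false
  seeding points ≤ 1426: 1680 ≤ 1426 is false
  NOT holds a title: yes → false
  NOT holds a wildcard: no → true
  currently suspended: yes → true
  rating > 1285: 2383 > 1285 is true
  entry fee paid: yes → true
  career wins between 198 and 361: 350 in [198, 361] is true
  events in last 12 months > 57: 11 > 57 is false
  represents host nation: no → false
  world rank between 4586 and 10939: 1233 in [4586, 10939] is false
Combine:
[1.1.1.1] false OR false = false
[1.1.1] NOT false = true
[1.1] NOT true = false
[1.2] false OR false = false
[1.3] true AND true = true
[1] false OR false OR true = true
[2.1.2] true → true = true
[2.1] true → true = true
[2.2.2] false OR false = false
[2.2] false AND false = false
[2] true → false = false
[root] exactly-one(true, false) = true
Overall: true → qualifies

Qualifies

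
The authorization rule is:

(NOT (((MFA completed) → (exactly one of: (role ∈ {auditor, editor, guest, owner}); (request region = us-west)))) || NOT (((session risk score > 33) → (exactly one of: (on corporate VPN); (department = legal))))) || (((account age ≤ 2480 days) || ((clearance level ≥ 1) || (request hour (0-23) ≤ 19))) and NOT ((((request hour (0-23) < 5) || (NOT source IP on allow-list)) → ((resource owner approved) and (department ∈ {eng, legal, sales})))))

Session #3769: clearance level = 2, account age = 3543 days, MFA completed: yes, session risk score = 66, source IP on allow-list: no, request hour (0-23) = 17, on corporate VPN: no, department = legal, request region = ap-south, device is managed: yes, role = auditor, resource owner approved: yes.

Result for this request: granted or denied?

Atomic conditions:
  MFA completed: yes → true
  role ∈ {auditor, editor, guest, owner}: auditor is in the set → true
  request region = us-west: ap-south == us-west is false
  session risk score > 33: 66 > 33 is true
  on corporate VPN: no → false
  department = legal: legal == legal is true
  account age ≤ 2480 days: 3543 ≤ 2480 is false
  clearance level ≥ 1: 2 ≥ 1 is true
  request hour (0-23) ≤ 19: 17 ≤ 19 is true
  request hour (0-23) < 5: 17 < 5 is false
  NOT source IP on allow-list: no → true
  resource owner approved: yes → true
  department ∈ {eng, legal, sales}: legal is in the set → true
Combine:
[1.1.1.2] exactly-one(true, false) = true
[1.1.1] true → true = true
[1.1] NOT true = false
[1.2.1.2] exactly-one(false, true) = true
[1.2.1] true → true = true
[1.2] NOT true = false
[1] false OR false = false
[2.1.2] true OR true = true
[2.1] false OR true = true
[2.2.1.1] false OR true = true
[2.2.1.2] true AND true = true
[2.2.1] true → true = true
[2.2] NOT true = false
[2] true AND false = false
[root] false OR false = false
Overall: false → denied

Denied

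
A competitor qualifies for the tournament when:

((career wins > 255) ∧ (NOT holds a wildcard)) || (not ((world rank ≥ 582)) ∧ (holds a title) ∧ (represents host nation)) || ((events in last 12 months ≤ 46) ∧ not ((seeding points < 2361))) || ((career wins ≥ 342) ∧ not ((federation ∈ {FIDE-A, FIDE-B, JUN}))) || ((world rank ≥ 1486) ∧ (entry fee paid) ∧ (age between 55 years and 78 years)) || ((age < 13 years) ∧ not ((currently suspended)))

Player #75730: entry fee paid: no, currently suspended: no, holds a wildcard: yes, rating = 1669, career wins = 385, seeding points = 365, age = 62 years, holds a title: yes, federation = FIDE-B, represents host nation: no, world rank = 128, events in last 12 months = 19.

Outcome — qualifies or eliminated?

Atomic conditions:
  career wins > 255: 385 > 255 is true
  NOT holds a wildcard: yes → false
  world rank ≥ 582: 128 ≥ 582 is false
  holds a title: yes → true
  represents host nation: no → false
  events in last 12 months ≤ 46: 19 ≤ 46 is true
  seeding points < 2361: 365 < 2361 is true
  career wins ≥ 342: 385 ≥ 342 is true
  federation ∈ {FIDE-A, FIDE-B, JUN}: FIDE-B is in the set → true
  world rank ≥ 1486: 128 ≥ 1486 is false
  entry fee paid: no → false
  age between 55 years and 78 years: 62 in [55, 78] is true
  age < 13 years: 62 < 13 is false
  currently suspended: no → false
Combine:
[1] true AND false = false
[2.1] NOT false = true
[2] true AND true AND false = false
[3.2] NOT true = false
[3] true AND false = false
[4.2] NOT true = false
[4] true AND false = false
[5] false AND false AND true = false
[6.2] NOT false = true
[6] false AND true = false
[root] false OR false OR false OR false OR false OR false = false
Overall: false → eliminated

Eliminated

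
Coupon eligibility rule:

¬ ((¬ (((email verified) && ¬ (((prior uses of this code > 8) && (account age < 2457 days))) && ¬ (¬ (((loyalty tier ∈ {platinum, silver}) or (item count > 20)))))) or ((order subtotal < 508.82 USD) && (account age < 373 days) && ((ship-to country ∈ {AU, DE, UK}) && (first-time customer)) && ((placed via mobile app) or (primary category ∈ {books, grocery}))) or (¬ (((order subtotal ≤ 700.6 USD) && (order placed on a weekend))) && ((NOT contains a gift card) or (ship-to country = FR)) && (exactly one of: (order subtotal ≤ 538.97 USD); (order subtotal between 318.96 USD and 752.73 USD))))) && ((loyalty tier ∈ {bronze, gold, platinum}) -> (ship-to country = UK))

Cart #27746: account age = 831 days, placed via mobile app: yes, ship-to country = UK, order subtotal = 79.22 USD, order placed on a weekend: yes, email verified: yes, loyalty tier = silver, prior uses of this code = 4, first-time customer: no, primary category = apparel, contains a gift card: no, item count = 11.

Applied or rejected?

Applied

Atomic conditions:
  email verified: yes → true
  prior uses of this code > 8: 4 > 8 is false
  account age < 2457 days: 831 < 2457 is true
  loyalty tier ∈ {platinum, silver}: silver is in the set → true
  item count > 20: 11 > 20 is false
  order subtotal < 508.82 USD: 79.22 < 508.82 is true
  account age < 373 days: 831 < 373 is false
  ship-to country ∈ {AU, DE, UK}: UK is in the set → true
  first-time customer: no → false
  placed via mobile app: yes → true
  primary category ∈ {books, grocery}: apparel is not in the set → false
  order subtotal ≤ 700.6 USD: 79.22 ≤ 700.6 is true
  order placed on a weekend: yes → true
  NOT contains a gift card: no → true
  ship-to country = FR: UK == FR is false
  order subtotal ≤ 538.97 USD: 79.22 ≤ 538.97 is true
  order subtotal between 318.96 USD and 752.73 USD: 79.22 in [318.96, 752.73] is false
  loyalty tier ∈ {bronze, gold, platinum}: silver is not in the set → false
  ship-to country = UK: UK == UK is true
Combine:
[1.1.1.1.2.1] false AND true = false
[1.1.1.1.2] NOT false = true
[1.1.1.1.3.1.1] true OR false = true
[1.1.1.1.3.1] NOT true = false
[1.1.1.1.3] NOT false = true
[1.1.1.1] true AND true AND true = true
[1.1.1] NOT true = false
[1.1.2.3] true AND false = false
[1.1.2.4] true OR false = true
[1.1.2] true AND false AND false AND true = false
[1.1.3.1.1] true AND true = true
[1.1.3.1] NOT true = false
[1.1.3.2] true OR false = true
[1.1.3.3] exactly-one(true, false) = true
[1.1.3] false AND true AND true = false
[1.1] false OR false OR false = false
[1] NOT false = true
[2] false → true (antecedent false ⇒ implication holds) = true
[root] true AND true = true
Overall: true → applied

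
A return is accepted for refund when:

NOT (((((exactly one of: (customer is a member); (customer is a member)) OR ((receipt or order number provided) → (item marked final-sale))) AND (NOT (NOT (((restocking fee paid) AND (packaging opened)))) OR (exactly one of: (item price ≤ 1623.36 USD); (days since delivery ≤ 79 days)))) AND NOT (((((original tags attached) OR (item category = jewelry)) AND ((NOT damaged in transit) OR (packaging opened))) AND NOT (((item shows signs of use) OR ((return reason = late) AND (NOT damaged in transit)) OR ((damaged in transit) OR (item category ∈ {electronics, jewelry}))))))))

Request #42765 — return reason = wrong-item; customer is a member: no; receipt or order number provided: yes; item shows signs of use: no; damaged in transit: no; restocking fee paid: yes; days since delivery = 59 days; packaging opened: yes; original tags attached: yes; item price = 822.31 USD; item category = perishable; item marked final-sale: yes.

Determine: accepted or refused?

Accepted

Atomic conditions:
  customer is a member: no → false
  receipt or order number provided: yes → true
  item marked final-sale: yes → true
  restocking fee paid: yes → true
  packaging opened: yes → true
  item price ≤ 1623.36 USD: 822.31 ≤ 1623.36 is true
  days since delivery ≤ 79 days: 59 ≤ 79 is true
  original tags attached: yes → true
  item category = jewelry: perishable == jewelry is false
  NOT damaged in transit: no → true
  item shows signs of use: no → false
  return reason = late: wrong-item == late is false
  damaged in transit: no → false
  item category ∈ {electronics, jewelry}: perishable is not in the set → false
Combine:
[1.1.1.1] exactly-one(false, false) = false
[1.1.1.2] true → true = true
[1.1.1] false OR true = true
[1.1.2.1.1.1] true AND true = true
[1.1.2.1.1] NOT true = false
[1.1.2.1] NOT false = true
[1.1.2.2] exactly-one(true, true) = false
[1.1.2] true OR false = true
[1.1] true AND true = true
[1.2.1.1.1] true OR false = true
[1.2.1.1.2] true OR true = true
[1.2.1.1] true AND true = true
[1.2.1.2.1.2] false AND true = false
[1.2.1.2.1.3] false OR false = false
[1.2.1.2.1] false OR false OR false = false
[1.2.1.2] NOT false = true
[1.2.1] true AND true = true
[1.2] NOT true = false
[1] true AND false = false
[root] NOT false = true
Overall: true → accepted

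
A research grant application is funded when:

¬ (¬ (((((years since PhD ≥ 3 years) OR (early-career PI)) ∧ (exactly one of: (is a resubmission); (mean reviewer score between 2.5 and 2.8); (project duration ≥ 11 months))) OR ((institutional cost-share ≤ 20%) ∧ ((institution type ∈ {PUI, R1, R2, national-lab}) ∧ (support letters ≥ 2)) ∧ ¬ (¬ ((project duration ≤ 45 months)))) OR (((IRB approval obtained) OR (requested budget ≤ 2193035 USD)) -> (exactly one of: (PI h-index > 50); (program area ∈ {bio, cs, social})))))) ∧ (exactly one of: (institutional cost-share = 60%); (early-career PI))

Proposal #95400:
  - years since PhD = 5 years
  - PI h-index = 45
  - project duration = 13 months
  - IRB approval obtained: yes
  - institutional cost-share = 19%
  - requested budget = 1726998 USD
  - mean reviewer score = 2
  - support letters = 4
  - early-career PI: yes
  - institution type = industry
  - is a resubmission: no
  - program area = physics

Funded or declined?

Atomic conditions:
  years since PhD ≥ 3 years: 5 ≥ 3 is true
  early-career PI: yes → true
  is a resubmission: no → false
  mean reviewer score between 2.5 and 2.8: 2 in [2.5, 2.8] is false
  project duration ≥ 11 months: 13 ≥ 11 is true
  institutional cost-share ≤ 20%: 19 ≤ 20 is true
  institution type ∈ {PUI, R1, R2, national-lab}: industry is not in the set → false
  support letters ≥ 2: 4 ≥ 2 is true
  project duration ≤ 45 months: 13 ≤ 45 is true
  IRB approval obtained: yes → true
  requested budget ≤ 2193035 USD: 1726998 ≤ 2193035 is true
  PI h-index > 50: 45 > 50 is false
  program area ∈ {bio, cs, social}: physics is not in the set → false
  institutional cost-share = 60%: 19 == 60 is false
Combine:
[1.1.1.1.1] true OR true = true
[1.1.1.1.2] exactly-one(false, false, true) = true
[1.1.1.1] true AND true = true
[1.1.1.2.2] false AND true = false
[1.1.1.2.3.1] NOT true = false
[1.1.1.2.3] NOT false = true
[1.1.1.2] true AND false AND true = false
[1.1.1.3.1] true OR true = true
[1.1.1.3.2] exactly-one(false, false) = false
[1.1.1.3] true → false = false
[1.1.1] true OR false OR false = true
[1.1] NOT true = false
[1] NOT false = true
[2] exactly-one(false, true) = true
[root] true AND true = true
Overall: true → funded

Funded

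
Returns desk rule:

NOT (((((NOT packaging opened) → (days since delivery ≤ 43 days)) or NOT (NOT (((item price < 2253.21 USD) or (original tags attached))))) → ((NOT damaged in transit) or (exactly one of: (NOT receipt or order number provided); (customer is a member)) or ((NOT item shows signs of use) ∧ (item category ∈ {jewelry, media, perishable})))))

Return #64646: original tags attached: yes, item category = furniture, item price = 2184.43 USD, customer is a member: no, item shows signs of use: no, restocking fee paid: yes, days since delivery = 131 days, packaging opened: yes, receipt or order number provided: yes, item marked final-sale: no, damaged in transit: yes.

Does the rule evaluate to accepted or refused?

Atomic conditions:
  NOT packaging opened: yes → false
  days since delivery ≤ 43 days: 131 ≤ 43 is false
  item price < 2253.21 USD: 2184.43 < 2253.21 is true
  original tags attached: yes → true
  NOT damaged in transit: yes → false
  NOT receipt or order number provided: yes → false
  customer is a member: no → false
  NOT item shows signs of use: no → true
  item category ∈ {jewelry, media, perishable}: furniture is not in the set → false
Combine:
[1.1.1] false → false (antecedent false ⇒ implication holds) = true
[1.1.2.1.1] true OR true = true
[1.1.2.1] NOT true = false
[1.1.2] NOT false = true
[1.1] true OR true = true
[1.2.2] exactly-one(false, false) = false
[1.2.3] true AND false = false
[1.2] false OR false OR false = false
[1] true → false = false
[root] NOT false = true
Overall: true → accepted

Accepted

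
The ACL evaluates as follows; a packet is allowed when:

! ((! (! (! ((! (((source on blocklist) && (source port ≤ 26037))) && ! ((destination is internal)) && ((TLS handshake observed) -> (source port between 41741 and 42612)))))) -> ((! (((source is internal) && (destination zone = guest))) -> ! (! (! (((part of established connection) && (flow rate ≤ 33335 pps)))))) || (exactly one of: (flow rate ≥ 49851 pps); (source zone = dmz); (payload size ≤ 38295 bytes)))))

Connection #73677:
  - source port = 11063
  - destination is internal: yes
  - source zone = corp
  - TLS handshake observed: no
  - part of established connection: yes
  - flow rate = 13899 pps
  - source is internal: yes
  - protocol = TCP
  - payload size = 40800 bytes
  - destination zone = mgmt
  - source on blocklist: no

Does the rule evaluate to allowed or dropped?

Atomic conditions:
  source on blocklist: no → false
  source port ≤ 26037: 11063 ≤ 26037 is true
  destination is internal: yes → true
  TLS handshake observed: no → false
  source port between 41741 and 42612: 11063 in [41741, 42612] is false
  source is internal: yes → true
  destination zone = guest: mgmt == guest is false
  part of established connection: yes → true
  flow rate ≤ 33335 pps: 13899 ≤ 33335 is true
  flow rate ≥ 49851 pps: 13899 ≥ 49851 is false
  source zone = dmz: corp == dmz is false
  payload size ≤ 38295 bytes: 40800 ≤ 38295 is false
Combine:
[1.1.1.1.1.1.1] false AND true = false
[1.1.1.1.1.1] NOT false = true
[1.1.1.1.1.2] NOT true = false
[1.1.1.1.1.3] false → false (antecedent false ⇒ implication holds) = true
[1.1.1.1.1] true AND false AND true = false
[1.1.1.1] NOT false = true
[1.1.1] NOT true = false
[1.1] NOT false = true
[1.2.1.1.1] true AND false = false
[1.2.1.1] NOT false = true
[1.2.1.2.1.1.1] true AND true = true
[1.2.1.2.1.1] NOT true = false
[1.2.1.2.1] NOT false = true
[1.2.1.2] NOT true = false
[1.2.1] true → false = false
[1.2.2] exactly-one(false, false, false) = false
[1.2] false OR false = false
[1] true → false = false
[root] NOT false = true
Overall: true → allowed

Allowed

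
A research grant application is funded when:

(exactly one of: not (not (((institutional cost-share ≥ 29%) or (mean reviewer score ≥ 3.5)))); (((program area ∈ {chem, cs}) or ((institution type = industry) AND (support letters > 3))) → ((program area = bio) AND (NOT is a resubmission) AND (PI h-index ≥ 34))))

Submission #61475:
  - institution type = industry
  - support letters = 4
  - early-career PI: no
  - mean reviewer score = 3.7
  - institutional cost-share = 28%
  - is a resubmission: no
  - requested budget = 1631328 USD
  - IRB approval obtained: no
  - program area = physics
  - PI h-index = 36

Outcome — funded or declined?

Atomic conditions:
  institutional cost-share ≥ 29%: 28 ≥ 29 is false
  mean reviewer score ≥ 3.5: 3.7 ≥ 3.5 is true
  program area ∈ {chem, cs}: physics is not in the set → false
  institution type = industry: industry == industry is true
  support letters > 3: 4 > 3 is true
  program area = bio: physics == bio is false
  NOT is a resubmission: no → true
  PI h-index ≥ 34: 36 ≥ 34 is true
Combine:
[1.1.1] false OR true = true
[1.1] NOT true = false
[1] NOT false = true
[2.1.2] true AND true = true
[2.1] false OR true = true
[2.2] false AND true AND true = false
[2] true → false = false
[root] exactly-one(true, false) = true
Overall: true → funded

Funded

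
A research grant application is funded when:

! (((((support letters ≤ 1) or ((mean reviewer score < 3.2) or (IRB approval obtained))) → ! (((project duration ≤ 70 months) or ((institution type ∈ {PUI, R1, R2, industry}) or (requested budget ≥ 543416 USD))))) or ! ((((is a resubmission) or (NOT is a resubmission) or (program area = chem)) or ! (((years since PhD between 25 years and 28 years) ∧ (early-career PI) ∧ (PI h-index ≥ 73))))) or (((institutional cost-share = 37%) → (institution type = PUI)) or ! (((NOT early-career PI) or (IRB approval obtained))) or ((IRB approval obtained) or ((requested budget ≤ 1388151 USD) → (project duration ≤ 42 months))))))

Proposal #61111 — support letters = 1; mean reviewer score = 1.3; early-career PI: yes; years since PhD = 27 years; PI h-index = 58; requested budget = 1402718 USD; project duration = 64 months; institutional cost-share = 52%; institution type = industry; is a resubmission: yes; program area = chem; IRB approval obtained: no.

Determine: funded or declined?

Declined

Atomic conditions:
  support letters ≤ 1: 1 ≤ 1 is true
  mean reviewer score < 3.2: 1.3 < 3.2 is true
  IRB approval obtained: no → false
  project duration ≤ 70 months: 64 ≤ 70 is true
  institution type ∈ {PUI, R1, R2, industry}: industry is in the set → true
  requested budget ≥ 543416 USD: 1402718 ≥ 543416 is true
  is a resubmission: yes → true
  NOT is a resubmission: yes → false
  program area = chem: chem == chem is true
  years since PhD between 25 years and 28 years: 27 in [25, 28] is true
  early-career PI: yes → true
  PI h-index ≥ 73: 58 ≥ 73 is false
  institutional cost-share = 37%: 52 == 37 is false
  institution type = PUI: industry == PUI is false
  NOT early-career PI: yes → false
  requested budget ≤ 1388151 USD: 1402718 ≤ 1388151 is false
  project duration ≤ 42 months: 64 ≤ 42 is false
Combine:
[1.1.1.2] true OR false = true
[1.1.1] true OR true = true
[1.1.2.1.2] true OR true = true
[1.1.2.1] true OR true = true
[1.1.2] NOT true = false
[1.1] true → false = false
[1.2.1.1] true OR false OR true = true
[1.2.1.2.1] true AND true AND false = false
[1.2.1.2] NOT false = true
[1.2.1] true OR true = true
[1.2] NOT true = false
[1.3.1] false → false (antecedent false ⇒ implication holds) = true
[1.3.2.1] false OR false = false
[1.3.2] NOT false = true
[1.3.3.2] false → false (antecedent false ⇒ implication holds) = true
[1.3.3] false OR true = true
[1.3] true OR true OR true = true
[1] false OR false OR true = true
[root] NOT true = false
Overall: false → declined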